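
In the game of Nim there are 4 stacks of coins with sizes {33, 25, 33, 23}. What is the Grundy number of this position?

14

Write each in binary and XOR column by column:
  100001  (33)
  011001  (25)
  100001  (33)
  010111  (23)
  ------
  001110  (14)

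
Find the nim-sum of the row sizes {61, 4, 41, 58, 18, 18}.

Compute the nim-sum pairwise:
61 ⊕ 4 = 57
57 ⊕ 41 = 16
16 ⊕ 58 = 42
42 ⊕ 18 = 56
56 ⊕ 18 = 42

42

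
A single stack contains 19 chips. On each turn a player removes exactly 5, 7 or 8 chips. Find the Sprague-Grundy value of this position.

1

Compute g(0), g(1), … for moves {5, 7, 8}:
k:     0  1  2  3  4  5  6  7  8  9 10 11 12 13 14 15 16 17 18 19
g(k):  0  0  0  0  0  1  1  1  1  1  2  2  2  0  0  0  0  0  1  1
So g(19) = 1.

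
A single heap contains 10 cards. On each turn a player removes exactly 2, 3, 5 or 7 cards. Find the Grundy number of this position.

0

Grundy values for subtraction set {2, 3, 5, 7}:
g(0) = mex{} = 0
g(1) = mex{} = 0
g(2) = mex{0} = 1
g(3) = mex{0} = 1
g(4) = mex{0,1} = 2
g(5) = mex{0,1} = 2
g(6) = mex{0,1,2} = 3
g(7) = mex{0,1,2} = 3
g(8) = mex{0,1,2,3} = 4
g(9) = mex{1,2,3} = 0
g(10) = mex{1,2,3,4} = 0
So g(10) = 0.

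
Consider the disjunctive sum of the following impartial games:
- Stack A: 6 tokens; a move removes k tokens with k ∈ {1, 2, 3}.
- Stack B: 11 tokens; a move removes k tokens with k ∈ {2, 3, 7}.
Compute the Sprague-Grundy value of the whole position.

2

Grundy values for stack A (subtraction set {1, 2, 3}):
g(0) = mex{} = 0
g(1) = mex{0} = 1
g(2) = mex{0,1} = 2
g(3) = mex{0,1,2} = 3
g(4) = mex{1,2,3} = 0
g(5) = mex{0,2,3} = 1
g(6) = mex{0,1,3} = 2
So g(6) = 2.
Grundy values for stack B (subtraction set {2, 3, 7}):
k:     0  1  2  3  4  5  6  7  8  9 10 11
g(k):  0  0  1  1  2  0  0  1  1  2  0  0
So g(11) = 0.
By the Sprague-Grundy theorem, the Grundy value of a sum of independent games is the XOR of the component values.
Combined value = 2 ⊕ 0 = 2.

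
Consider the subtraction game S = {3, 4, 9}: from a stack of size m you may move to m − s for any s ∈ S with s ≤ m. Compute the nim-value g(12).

2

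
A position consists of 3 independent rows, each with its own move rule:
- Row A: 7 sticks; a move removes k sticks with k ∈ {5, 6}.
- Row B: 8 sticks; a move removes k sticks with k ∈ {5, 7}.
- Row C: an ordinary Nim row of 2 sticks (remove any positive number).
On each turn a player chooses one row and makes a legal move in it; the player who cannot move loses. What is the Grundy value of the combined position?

2

For row A, compute g(0), g(1), … with moves {5, 6}:
k:     0  1  2  3  4  5  6  7
g(k):  0  0  0  0  0  1  1  1
So g(7) = 1.
Build the Grundy sequence for row B with g(k) = mex{g(k−s) : s ∈ {5, 7}, s ≤ k}:
k:     0  1  2  3  4  5  6  7  8
g(k):  0  0  0  0  0  1  1  1  1
So g(8) = 1.
Row C is a plain Nim row of size 2, so its Grundy value is 2.
By the Sprague-Grundy theorem, the Grundy value of a sum of independent games is the XOR of the component values.
Combined value = 1 XOR 1 XOR 2 = 2.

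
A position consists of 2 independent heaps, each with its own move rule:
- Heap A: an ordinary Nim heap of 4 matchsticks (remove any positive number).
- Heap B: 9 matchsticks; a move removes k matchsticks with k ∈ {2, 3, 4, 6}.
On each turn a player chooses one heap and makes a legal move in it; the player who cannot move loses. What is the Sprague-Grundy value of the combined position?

4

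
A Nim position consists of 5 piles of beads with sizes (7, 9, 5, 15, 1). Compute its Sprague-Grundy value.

Nim-sum: 7 ⊕ 9 ⊕ 5 ⊕ 15 ⊕ 1 = 5.

5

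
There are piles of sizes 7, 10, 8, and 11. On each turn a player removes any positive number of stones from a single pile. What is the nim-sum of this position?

14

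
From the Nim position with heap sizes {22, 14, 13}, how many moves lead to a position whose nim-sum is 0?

Nim-sum: 22 XOR 14 XOR 13 = 21.
The overall nim-sum is X = 21. A heap of size p has a winning move iff p XOR X < p (reduce it to p XOR X).
  22: 22 XOR 21 = 3 < 22 — winning move (to 3).
  14: 14 XOR 21 = 27 ≥ 14 — no move.
  13: 13 XOR 21 = 24 ≥ 13 — no move.
That gives 1 winning move.

1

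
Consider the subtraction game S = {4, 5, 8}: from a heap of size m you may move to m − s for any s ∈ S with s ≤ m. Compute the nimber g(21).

Compute g(0), g(1), … for moves {4, 5, 8}:
k:     0  1  2  3  4  5  6  7  8  9 10 11 12 13 14 15 16 17 18 19 20 21
g(k):  0  0  0  0  1  1  1  1  2  2  2  2  0  0  0  0  1  1  1  1  2  2
So g(21) = 2.

2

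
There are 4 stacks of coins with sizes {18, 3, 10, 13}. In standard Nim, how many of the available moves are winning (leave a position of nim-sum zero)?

Compute the nim-sum pairwise:
18 ⊕ 3 = 17
17 ⊕ 10 = 27
27 ⊕ 13 = 22
The overall nim-sum is X = 22. A stack of size p has a winning move iff p XOR X < p (reduce it to p XOR X).
  18: 18 XOR 22 = 4 < 18 — winning move (to 4).
  3: 3 XOR 22 = 21 ≥ 3 — no move.
  10: 10 XOR 22 = 28 ≥ 10 — no move.
  13: 13 XOR 22 = 27 ≥ 13 — no move.
That gives 1 winning move.

1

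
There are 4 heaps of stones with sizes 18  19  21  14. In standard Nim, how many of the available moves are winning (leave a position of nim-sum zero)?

3

Nim-sum: 18 ^ 19 ^ 21 ^ 14 = 26.
The overall nim-sum is X = 26. A heap of size p has a winning move iff p XOR X < p (reduce it to p XOR X).
  18: 18 XOR 26 = 8 < 18 — winning move (to 8).
  19: 19 XOR 26 = 9 < 19 — winning move (to 9).
  21: 21 XOR 26 = 15 < 21 — winning move (to 15).
  14: 14 XOR 26 = 20 ≥ 14 — no move.
That gives 3 winning moves.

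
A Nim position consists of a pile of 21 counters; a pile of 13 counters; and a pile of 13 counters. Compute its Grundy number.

21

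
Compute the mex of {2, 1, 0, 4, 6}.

The values 0, 1, 2 are all present; 3 is the first non-negative integer missing from the set.

3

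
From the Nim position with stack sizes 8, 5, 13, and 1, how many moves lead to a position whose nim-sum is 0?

3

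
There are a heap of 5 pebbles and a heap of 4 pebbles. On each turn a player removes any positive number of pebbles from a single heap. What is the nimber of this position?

Compute the nim-sum pairwise:
5 ^ 4 = 1

1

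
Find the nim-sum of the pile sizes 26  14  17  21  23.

7

Nim-sum: 26 ^ 14 ^ 17 ^ 21 ^ 23 = 7.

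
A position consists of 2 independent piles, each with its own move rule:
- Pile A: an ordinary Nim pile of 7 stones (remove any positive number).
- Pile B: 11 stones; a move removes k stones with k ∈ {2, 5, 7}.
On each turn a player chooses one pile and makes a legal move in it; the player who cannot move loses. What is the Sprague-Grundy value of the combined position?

4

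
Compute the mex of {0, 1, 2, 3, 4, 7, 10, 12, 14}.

5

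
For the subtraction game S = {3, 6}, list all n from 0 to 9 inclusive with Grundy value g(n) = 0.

0, 1, 2, 9

Compute g(0), g(1), … for moves {3, 6}:
k:     0  1  2  3  4  5  6  7  8  9
g(k):  0  0  0  1  1  1  2  2  2  0
The P-positions (g = 0) in 0..9 are 0, 1, 2, 9.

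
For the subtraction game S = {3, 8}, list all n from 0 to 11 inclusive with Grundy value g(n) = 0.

0, 1, 2, 6, 7, 11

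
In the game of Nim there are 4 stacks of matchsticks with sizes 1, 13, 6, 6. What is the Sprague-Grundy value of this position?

12

In binary:
  0001  (1)
  1101  (13)
  0110  (6)
  0110  (6)
  ----
  1100  (12)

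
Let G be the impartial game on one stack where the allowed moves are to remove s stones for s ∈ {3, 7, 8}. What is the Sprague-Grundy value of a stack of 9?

Build the Grundy sequence with g(k) = mex{g(k−s) : s ∈ {3, 7, 8}, s ≤ k}:
k:     0  1  2  3  4  5  6  7  8  9
g(k):  0  0  0  1  1  1  0  2  2  1
So g(9) = 1.

1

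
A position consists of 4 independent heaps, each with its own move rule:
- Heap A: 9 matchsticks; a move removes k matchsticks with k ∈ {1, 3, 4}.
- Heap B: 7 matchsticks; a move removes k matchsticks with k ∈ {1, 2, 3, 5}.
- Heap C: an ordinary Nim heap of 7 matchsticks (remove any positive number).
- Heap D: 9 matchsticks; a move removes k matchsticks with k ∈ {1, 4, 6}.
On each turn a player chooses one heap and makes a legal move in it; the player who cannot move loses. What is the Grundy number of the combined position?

6

Build the Grundy sequence for heap A with g(k) = mex{g(k−s) : s ∈ {1, 3, 4}, s ≤ k}:
k:     0  1  2  3  4  5  6  7  8  9
g(k):  0  1  0  1  2  3  2  0  1  0
So g(9) = 0.
Grundy values for heap B (subtraction set {1, 2, 3, 5}):
g(0) = mex{} = 0
g(1) = mex{0} = 1
g(2) = mex{0,1} = 2
g(3) = mex{0,1,2} = 3
g(4) = mex{1,2,3} = 0
g(5) = mex{0,2,3} = 1
g(6) = mex{0,1,3} = 2
g(7) = mex{0,1,2} = 3
So g(7) = 3.
Heap C is a plain Nim heap of size 7, so its Grundy value is 7.
Grundy values for heap D (subtraction set {1, 4, 6}):
k:     0  1  2  3  4  5  6  7  8  9
g(k):  0  1  0  1  2  0  1  0  1  2
So g(9) = 2.
The value of a disjunctive sum is the nim-sum of the parts.
Combined value = 0 ⊕ 3 ⊕ 7 ⊕ 2 = 6.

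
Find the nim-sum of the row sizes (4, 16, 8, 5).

25

Write each in binary and XOR column by column:
  00100  (4)
  10000  (16)
  01000  (8)
  00101  (5)
  -----
  11001  (25)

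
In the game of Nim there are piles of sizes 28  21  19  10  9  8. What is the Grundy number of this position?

17

Write each in binary and XOR column by column:
  11100  (28)
  10101  (21)
  10011  (19)
  01010  (10)
  01001  (9)
  01000  (8)
  -----
  10001  (17)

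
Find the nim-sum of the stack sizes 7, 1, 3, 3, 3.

5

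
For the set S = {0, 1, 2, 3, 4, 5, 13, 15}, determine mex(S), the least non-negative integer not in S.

The values 0, 1, 2, 3, 4, 5 are all present; 6 is the first non-negative integer missing from the set.

6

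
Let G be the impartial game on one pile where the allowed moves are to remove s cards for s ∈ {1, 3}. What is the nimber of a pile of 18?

0

Build the Grundy sequence with g(k) = mex{g(k−s) : s ∈ {1, 3}, s ≤ k}:
k:     0  1  2  3  4  5  6  7  8  9 10 11 12 13 14 15 16 17 18
g(k):  0  1  0  1  0  1  0  1  0  1  0  1  0  1  0  1  0  1  0
So g(18) = 0.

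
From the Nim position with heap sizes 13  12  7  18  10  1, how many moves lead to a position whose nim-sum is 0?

Bitwise XOR of the heap sizes:
  01101  (13)
  01100  (12)
  00111  (7)
  10010  (18)
  01010  (10)
  00001  (1)
  -----
  11111  (31)
The overall nim-sum is X = 31. A heap of size p has a winning move iff p XOR X < p (reduce it to p XOR X).
  13: 13 XOR 31 = 18 ≥ 13 — no move.
  12: 12 XOR 31 = 19 ≥ 12 — no move.
  7: 7 XOR 31 = 24 ≥ 7 — no move.
  18: 18 XOR 31 = 13 < 18 — winning move (to 13).
  10: 10 XOR 31 = 21 ≥ 10 — no move.
  1: 1 XOR 31 = 30 ≥ 1 — no move.
That gives 1 winning move.

1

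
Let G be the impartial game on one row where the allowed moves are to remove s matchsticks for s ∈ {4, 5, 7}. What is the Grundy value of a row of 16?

1

Compute g(0), g(1), … for moves {4, 5, 7}:
k:     0  1  2  3  4  5  6  7  8  9 10 11 12 13 14 15 16
g(k):  0  0  0  0  1  1  1  1  2  2  2  0  0  0  0  1  1
So g(16) = 1.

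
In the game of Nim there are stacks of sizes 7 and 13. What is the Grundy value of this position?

10

Nim-sum: 7 ^ 13 = 10.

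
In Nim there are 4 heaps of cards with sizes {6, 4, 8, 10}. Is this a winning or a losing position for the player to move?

Losing position

Nim-sum: 6 ^ 4 ^ 8 ^ 10 = 0.
The nim-sum is 0, so this is a P-position: the player to move is in a losing position under optimal play.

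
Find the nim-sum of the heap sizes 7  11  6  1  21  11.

21

Compute the nim-sum pairwise:
7 ⊕ 11 = 12
12 ⊕ 6 = 10
10 ⊕ 1 = 11
11 ⊕ 21 = 30
30 ⊕ 11 = 21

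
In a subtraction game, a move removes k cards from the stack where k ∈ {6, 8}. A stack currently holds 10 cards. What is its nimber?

1

Grundy values for subtraction set {6, 8}:
k:     0  1  2  3  4  5  6  7  8  9 10
g(k):  0  0  0  0  0  0  1  1  1  1  1
So g(10) = 1.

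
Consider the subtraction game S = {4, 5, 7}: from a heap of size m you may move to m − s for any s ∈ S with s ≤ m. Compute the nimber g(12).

0

Compute g(0), g(1), … for moves {4, 5, 7}:
g(0) = mex{} = 0
g(1) = mex{} = 0
g(2) = mex{} = 0
g(3) = mex{} = 0
g(4) = mex{0} = 1
g(5) = mex{0} = 1
g(6) = mex{0} = 1
g(7) = mex{0} = 1
g(8) = mex{0,1} = 2
g(9) = mex{0,1} = 2
g(10) = mex{0,1} = 2
g(11) = mex{1} = 0
g(12) = mex{1,2} = 0
So g(12) = 0.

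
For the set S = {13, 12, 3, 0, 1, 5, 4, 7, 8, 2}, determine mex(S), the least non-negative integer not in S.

6

The values 0, 1, 2, 3, 4, 5 are all present; 6 is the first non-negative integer missing from the set.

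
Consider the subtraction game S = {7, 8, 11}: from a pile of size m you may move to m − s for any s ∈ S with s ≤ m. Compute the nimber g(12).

1

Compute g(0), g(1), … for moves {7, 8, 11}:
k:     0  1  2  3  4  5  6  7  8  9 10 11 12
g(k):  0  0  0  0  0  0  0  1  1  1  1  1  1
So g(12) = 1.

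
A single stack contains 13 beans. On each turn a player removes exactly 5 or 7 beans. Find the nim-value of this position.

Build the Grundy sequence with g(k) = mex{g(k−s) : s ∈ {5, 7}, s ≤ k}:
k:     0  1  2  3  4  5  6  7  8  9 10 11 12 13
g(k):  0  0  0  0  0  1  1  1  1  1  2  2  0  0
So g(13) = 0.

0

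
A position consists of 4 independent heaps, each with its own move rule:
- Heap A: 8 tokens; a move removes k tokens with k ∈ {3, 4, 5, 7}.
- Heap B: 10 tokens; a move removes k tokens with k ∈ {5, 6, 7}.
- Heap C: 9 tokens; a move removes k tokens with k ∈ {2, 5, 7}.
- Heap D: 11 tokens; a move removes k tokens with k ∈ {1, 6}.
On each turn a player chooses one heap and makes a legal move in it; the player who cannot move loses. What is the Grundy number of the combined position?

For heap A, compute g(0), g(1), … with moves {3, 4, 5, 7}:
g(0) = mex{} = 0
g(1) = mex{} = 0
g(2) = mex{} = 0
g(3) = mex{0} = 1
g(4) = mex{0} = 1
g(5) = mex{0} = 1
g(6) = mex{0,1} = 2
g(7) = mex{0,1} = 2
g(8) = mex{0,1} = 2
So g(8) = 2.
For heap B, compute g(0), g(1), … with moves {5, 6, 7}:
g(0) = mex{} = 0
g(1) = mex{} = 0
g(2) = mex{} = 0
g(3) = mex{} = 0
g(4) = mex{} = 0
g(5) = mex{0} = 1
g(6) = mex{0} = 1
g(7) = mex{0} = 1
g(8) = mex{0} = 1
g(9) = mex{0} = 1
g(10) = mex{0,1} = 2
So g(10) = 2.
For heap C, compute g(0), g(1), … with moves {2, 5, 7}:
k:     0  1  2  3  4  5  6  7  8  9
g(k):  0  0  1  1  0  2  1  3  2  2
So g(9) = 2.
Build the Grundy sequence for heap D with g(k) = mex{g(k−s) : s ∈ {1, 6}, s ≤ k}:
k:     0  1  2  3  4  5  6  7  8  9 10 11
g(k):  0  1  0  1  0  1  2  0  1  0  1  0
So g(11) = 0.
The value of a disjunctive sum is the nim-sum of the parts.
Combined value = 2 ⊕ 2 ⊕ 2 ⊕ 0 = 2.

2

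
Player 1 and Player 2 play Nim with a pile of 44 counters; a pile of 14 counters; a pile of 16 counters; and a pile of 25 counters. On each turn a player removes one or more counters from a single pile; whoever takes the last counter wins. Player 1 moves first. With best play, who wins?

Player 1 wins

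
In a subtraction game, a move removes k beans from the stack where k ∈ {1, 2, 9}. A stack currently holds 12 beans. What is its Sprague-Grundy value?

Compute g(0), g(1), … for moves {1, 2, 9}:
g(0) = mex{} = 0
g(1) = mex{0} = 1
g(2) = mex{0,1} = 2
g(3) = mex{1,2} = 0
g(4) = mex{0,2} = 1
g(5) = mex{0,1} = 2
g(6) = mex{1,2} = 0
g(7) = mex{0,2} = 1
g(8) = mex{0,1} = 2
g(9) = mex{0,1,2} = 3
g(10) = mex{1,2,3} = 0
g(11) = mex{0,2,3} = 1
g(12) = mex{0,1} = 2
So g(12) = 2.

2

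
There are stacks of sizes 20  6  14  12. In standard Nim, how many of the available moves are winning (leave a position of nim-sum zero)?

Compute the nim-sum pairwise:
20 ^ 6 = 18
18 ^ 14 = 28
28 ^ 12 = 16
The overall nim-sum is X = 16. A stack of size p has a winning move iff p XOR X < p (reduce it to p XOR X).
  20: 20 XOR 16 = 4 < 20 — winning move (to 4).
  6: 6 XOR 16 = 22 ≥ 6 — no move.
  14: 14 XOR 16 = 30 ≥ 14 — no move.
  12: 12 XOR 16 = 28 ≥ 12 — no move.
That gives 1 winning move.

1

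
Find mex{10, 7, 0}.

1

0 is in the set but 1 is not, so the mex is 1.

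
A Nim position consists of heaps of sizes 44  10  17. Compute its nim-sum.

55

Nim-sum: 44 XOR 10 XOR 17 = 55.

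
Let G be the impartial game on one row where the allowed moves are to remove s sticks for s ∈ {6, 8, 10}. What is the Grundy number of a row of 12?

Compute g(0), g(1), … for moves {6, 8, 10}:
g(0) = mex{} = 0
g(1) = mex{} = 0
g(2) = mex{} = 0
g(3) = mex{} = 0
g(4) = mex{} = 0
g(5) = mex{} = 0
g(6) = mex{0} = 1
g(7) = mex{0} = 1
g(8) = mex{0} = 1
g(9) = mex{0} = 1
g(10) = mex{0} = 1
g(11) = mex{0} = 1
g(12) = mex{0,1} = 2
So g(12) = 2.

2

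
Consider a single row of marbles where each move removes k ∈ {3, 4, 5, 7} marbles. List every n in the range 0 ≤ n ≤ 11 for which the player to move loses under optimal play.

0, 1, 2, 10, 11

Compute g(0), g(1), … for moves {3, 4, 5, 7}:
k:     0  1  2  3  4  5  6  7  8  9 10 11
g(k):  0  0  0  1  1  1  2  2  2  3  0  0
The P-positions (g = 0) in 0..11 are 0, 1, 2, 10, 11.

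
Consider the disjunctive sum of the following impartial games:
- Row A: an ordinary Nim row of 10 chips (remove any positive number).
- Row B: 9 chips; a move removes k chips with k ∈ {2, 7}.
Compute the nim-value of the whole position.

Row A is a plain Nim row of size 10, so its Grundy value is 10.
Build the Grundy sequence for row B with g(k) = mex{g(k−s) : s ∈ {2, 7}, s ≤ k}:
k:     0  1  2  3  4  5  6  7  8  9
g(k):  0  0  1  1  0  0  1  1  2  0
So g(9) = 0.
The value of a disjunctive sum is the nim-sum of the parts.
Combined value = 10 ⊕ 0 = 10.

10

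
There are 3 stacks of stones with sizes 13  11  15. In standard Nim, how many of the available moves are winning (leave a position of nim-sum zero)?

Nim-sum: 13 ^ 11 ^ 15 = 9.
The overall nim-sum is X = 9. A stack of size p has a winning move iff p XOR X < p (reduce it to p XOR X).
  13: 13 XOR 9 = 4 < 13 — winning move (to 4).
  11: 11 XOR 9 = 2 < 11 — winning move (to 2).
  15: 15 XOR 9 = 6 < 15 — winning move (to 6).
That gives 3 winning moves.

3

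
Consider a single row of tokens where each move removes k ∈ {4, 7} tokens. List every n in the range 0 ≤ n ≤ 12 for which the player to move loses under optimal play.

0, 1, 2, 3, 11, 12

Build the Grundy sequence with g(k) = mex{g(k−s) : s ∈ {4, 7}, s ≤ k}:
g(0) = mex{} = 0
g(1) = mex{} = 0
g(2) = mex{} = 0
g(3) = mex{} = 0
g(4) = mex{0} = 1
g(5) = mex{0} = 1
g(6) = mex{0} = 1
g(7) = mex{0} = 1
g(8) = mex{0,1} = 2
g(9) = mex{0,1} = 2
g(10) = mex{0,1} = 2
g(11) = mex{1} = 0
g(12) = mex{1,2} = 0
The P-positions (g = 0) in 0..12 are 0, 1, 2, 3, 11, 12.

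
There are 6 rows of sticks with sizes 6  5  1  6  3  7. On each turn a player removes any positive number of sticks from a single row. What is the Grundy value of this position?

In binary:
  110  (6)
  101  (5)
  001  (1)
  110  (6)
  011  (3)
  111  (7)
  ---
  000  (0)

0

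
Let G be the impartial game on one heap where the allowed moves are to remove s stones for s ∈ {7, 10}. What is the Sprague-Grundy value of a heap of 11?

1

Compute g(0), g(1), … for moves {7, 10}:
g(0) = mex{} = 0
g(1) = mex{} = 0
g(2) = mex{} = 0
g(3) = mex{} = 0
g(4) = mex{} = 0
g(5) = mex{} = 0
g(6) = mex{} = 0
g(7) = mex{0} = 1
g(8) = mex{0} = 1
g(9) = mex{0} = 1
g(10) = mex{0} = 1
g(11) = mex{0} = 1
So g(11) = 1.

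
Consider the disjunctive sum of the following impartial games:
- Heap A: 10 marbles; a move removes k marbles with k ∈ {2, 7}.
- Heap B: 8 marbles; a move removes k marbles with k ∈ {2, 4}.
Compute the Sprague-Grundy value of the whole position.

1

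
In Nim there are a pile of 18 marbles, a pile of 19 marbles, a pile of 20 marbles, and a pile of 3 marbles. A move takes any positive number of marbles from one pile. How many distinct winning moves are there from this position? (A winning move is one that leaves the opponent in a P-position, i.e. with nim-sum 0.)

Write each in binary and XOR column by column:
  10010  (18)
  10011  (19)
  10100  (20)
  00011  (3)
  -----
  10110  (22)
The overall nim-sum is X = 22. A pile of size p has a winning move iff p XOR X < p (reduce it to p XOR X).
  18: 18 XOR 22 = 4 < 18 — winning move (to 4).
  19: 19 XOR 22 = 5 < 19 — winning move (to 5).
  20: 20 XOR 22 = 2 < 20 — winning move (to 2).
  3: 3 XOR 22 = 21 ≥ 3 — no move.
That gives 3 winning moves.

3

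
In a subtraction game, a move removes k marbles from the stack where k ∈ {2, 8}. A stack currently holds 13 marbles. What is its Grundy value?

Build the Grundy sequence with g(k) = mex{g(k−s) : s ∈ {2, 8}, s ≤ k}:
k:     0  1  2  3  4  5  6  7  8  9 10 11 12 13
g(k):  0  0  1  1  0  0  1  1  2  2  0  0  1  1
So g(13) = 1.

1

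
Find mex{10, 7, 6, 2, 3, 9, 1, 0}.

The values 0, 1, 2, 3 are all present; 4 is the first non-negative integer missing from the set.

4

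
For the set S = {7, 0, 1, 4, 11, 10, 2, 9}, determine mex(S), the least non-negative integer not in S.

The values 0, 1, 2 are all present; 3 is the first non-negative integer missing from the set.

3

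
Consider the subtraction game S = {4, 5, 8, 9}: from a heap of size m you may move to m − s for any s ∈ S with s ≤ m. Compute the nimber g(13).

0

Build the Grundy sequence with g(k) = mex{g(k−s) : s ∈ {4, 5, 8, 9}, s ≤ k}:
g(0) = mex{} = 0
g(1) = mex{} = 0
g(2) = mex{} = 0
g(3) = mex{} = 0
g(4) = mex{0} = 1
g(5) = mex{0} = 1
g(6) = mex{0} = 1
g(7) = mex{0} = 1
g(8) = mex{0,1} = 2
g(9) = mex{0,1} = 2
g(10) = mex{0,1} = 2
g(11) = mex{0,1} = 2
g(12) = mex{0,1,2} = 3
g(13) = mex{1,2} = 0
So g(13) = 0.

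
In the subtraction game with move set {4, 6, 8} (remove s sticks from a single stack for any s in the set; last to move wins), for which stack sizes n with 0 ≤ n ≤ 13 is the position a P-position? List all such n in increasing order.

Grundy values for subtraction set {4, 6, 8}:
k:     0  1  2  3  4  5  6  7  8  9 10 11 12 13
g(k):  0  0  0  0  1  1  1  1  2  2  2  2  0  0
The P-positions (g = 0) in 0..13 are 0, 1, 2, 3, 12, 13.

0, 1, 2, 3, 12, 13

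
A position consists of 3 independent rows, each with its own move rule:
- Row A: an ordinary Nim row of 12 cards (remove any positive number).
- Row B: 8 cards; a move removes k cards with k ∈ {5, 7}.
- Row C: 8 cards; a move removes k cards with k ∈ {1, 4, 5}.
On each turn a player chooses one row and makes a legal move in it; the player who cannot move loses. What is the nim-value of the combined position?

Row A is a plain Nim row of size 12, so its Grundy value is 12.
For row B, compute g(0), g(1), … with moves {5, 7}:
g(0) = mex{} = 0
g(1) = mex{} = 0
g(2) = mex{} = 0
g(3) = mex{} = 0
g(4) = mex{} = 0
g(5) = mex{0} = 1
g(6) = mex{0} = 1
g(7) = mex{0} = 1
g(8) = mex{0} = 1
So g(8) = 1.
For row C, compute g(0), g(1), … with moves {1, 4, 5}:
k:     0  1  2  3  4  5  6  7  8
g(k):  0  1  0  1  2  3  2  3  0
So g(8) = 0.
By the Sprague-Grundy theorem, the Grundy value of a sum of independent games is the XOR of the component values.
Combined value = 12 ⊕ 1 ⊕ 0 = 13.

13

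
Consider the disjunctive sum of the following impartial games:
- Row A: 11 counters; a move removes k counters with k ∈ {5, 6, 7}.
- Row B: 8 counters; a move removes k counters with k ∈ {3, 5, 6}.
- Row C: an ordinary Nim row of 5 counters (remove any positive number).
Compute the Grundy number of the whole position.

5

Build the Grundy sequence for row A with g(k) = mex{g(k−s) : s ∈ {5, 6, 7}, s ≤ k}:
g(0) = mex{} = 0
g(1) = mex{} = 0
g(2) = mex{} = 0
g(3) = mex{} = 0
g(4) = mex{} = 0
g(5) = mex{0} = 1
g(6) = mex{0} = 1
g(7) = mex{0} = 1
g(8) = mex{0} = 1
g(9) = mex{0} = 1
g(10) = mex{0,1} = 2
g(11) = mex{0,1} = 2
So g(11) = 2.
For row B, compute g(0), g(1), … with moves {3, 5, 6}:
g(0) = mex{} = 0
g(1) = mex{} = 0
g(2) = mex{} = 0
g(3) = mex{0} = 1
g(4) = mex{0} = 1
g(5) = mex{0} = 1
g(6) = mex{0,1} = 2
g(7) = mex{0,1} = 2
g(8) = mex{0,1} = 2
So g(8) = 2.
Row C is a plain Nim row of size 5, so its Grundy value is 5.
By the Sprague-Grundy theorem, the Grundy value of a sum of independent games is the XOR of the component values.
Combined value = 2 ⊕ 2 ⊕ 5 = 5.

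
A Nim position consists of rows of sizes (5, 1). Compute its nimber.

4

Nim-sum: 5 ⊕ 1 = 4.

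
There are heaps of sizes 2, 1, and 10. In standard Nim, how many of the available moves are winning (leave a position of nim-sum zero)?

Compute the nim-sum pairwise:
2 ^ 1 = 3
3 ^ 10 = 9
The overall nim-sum is X = 9. A heap of size p has a winning move iff p XOR X < p (reduce it to p XOR X).
  2: 2 XOR 9 = 11 ≥ 2 — no move.
  1: 1 XOR 9 = 8 ≥ 1 — no move.
  10: 10 XOR 9 = 3 < 10 — winning move (to 3).
That gives 1 winning move.

1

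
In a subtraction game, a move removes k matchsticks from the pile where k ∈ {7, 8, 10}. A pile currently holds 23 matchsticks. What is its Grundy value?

Compute g(0), g(1), … for moves {7, 8, 10}:
k:     0  1  2  3  4  5  6  7  8  9 10 11 12 13 14 15 16 17 18 19 20 21 22 23
g(k):  0  0  0  0  0  0  0  1  1  1  1  1  1  1  2  2  2  0  0  0  0  0  0  0
So g(23) = 0.

0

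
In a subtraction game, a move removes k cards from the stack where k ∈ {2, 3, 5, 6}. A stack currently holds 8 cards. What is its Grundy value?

Compute g(0), g(1), … for moves {2, 3, 5, 6}:
g(0) = mex{} = 0
g(1) = mex{} = 0
g(2) = mex{0} = 1
g(3) = mex{0} = 1
g(4) = mex{0,1} = 2
g(5) = mex{0,1} = 2
g(6) = mex{0,1,2} = 3
g(7) = mex{0,1,2} = 3
g(8) = mex{1,2,3} = 0
So g(8) = 0.

0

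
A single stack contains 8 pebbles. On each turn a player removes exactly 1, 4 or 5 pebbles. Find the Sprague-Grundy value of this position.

0

Grundy values for subtraction set {1, 4, 5}:
g(0) = mex{} = 0
g(1) = mex{0} = 1
g(2) = mex{1} = 0
g(3) = mex{0} = 1
g(4) = mex{0,1} = 2
g(5) = mex{0,1,2} = 3
g(6) = mex{0,1,3} = 2
g(7) = mex{0,1,2} = 3
g(8) = mex{1,2,3} = 0
So g(8) = 0.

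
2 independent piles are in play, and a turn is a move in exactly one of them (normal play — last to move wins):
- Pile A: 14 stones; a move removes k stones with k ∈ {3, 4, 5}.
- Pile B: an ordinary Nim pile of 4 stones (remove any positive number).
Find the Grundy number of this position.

Grundy values for pile A (subtraction set {3, 4, 5}):
k:     0  1  2  3  4  5  6  7  8  9 10 11 12 13 14
g(k):  0  0  0  1  1  1  2  2  0  0  0  1  1  1  2
So g(14) = 2.
Pile B is a plain Nim pile of size 4, so its Grundy value is 4.
By the Sprague-Grundy theorem, the Grundy value of a sum of independent games is the XOR of the component values.
Combined value = 2 XOR 4 = 6.

6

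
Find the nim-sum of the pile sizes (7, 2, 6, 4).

7

Nim-sum: 7 ⊕ 2 ⊕ 6 ⊕ 4 = 7.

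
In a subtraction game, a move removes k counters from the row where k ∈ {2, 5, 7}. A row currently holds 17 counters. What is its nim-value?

2

Build the Grundy sequence with g(k) = mex{g(k−s) : s ∈ {2, 5, 7}, s ≤ k}:
k:     0  1  2  3  4  5  6  7  8  9 10 11 12 13 14 15 16 17
g(k):  0  0  1  1  0  2  1  3  2  2  0  3  1  0  0  1  1  2
So g(17) = 2.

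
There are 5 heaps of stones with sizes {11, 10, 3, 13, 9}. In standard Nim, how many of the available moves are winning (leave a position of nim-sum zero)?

1

Compute the nim-sum pairwise:
11 XOR 10 = 1
1 XOR 3 = 2
2 XOR 13 = 15
15 XOR 9 = 6
The overall nim-sum is X = 6. A heap of size p has a winning move iff p XOR X < p (reduce it to p XOR X).
  11: 11 XOR 6 = 13 ≥ 11 — no move.
  10: 10 XOR 6 = 12 ≥ 10 — no move.
  3: 3 XOR 6 = 5 ≥ 3 — no move.
  13: 13 XOR 6 = 11 < 13 — winning move (to 11).
  9: 9 XOR 6 = 15 ≥ 9 — no move.
That gives 1 winning move.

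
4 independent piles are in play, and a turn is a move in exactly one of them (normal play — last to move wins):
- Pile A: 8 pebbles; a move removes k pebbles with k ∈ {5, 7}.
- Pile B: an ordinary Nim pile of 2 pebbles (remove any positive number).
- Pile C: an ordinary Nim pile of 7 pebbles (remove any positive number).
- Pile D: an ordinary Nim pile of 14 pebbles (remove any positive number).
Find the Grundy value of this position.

10

Grundy values for pile A (subtraction set {5, 7}):
g(0) = mex{} = 0
g(1) = mex{} = 0
g(2) = mex{} = 0
g(3) = mex{} = 0
g(4) = mex{} = 0
g(5) = mex{0} = 1
g(6) = mex{0} = 1
g(7) = mex{0} = 1
g(8) = mex{0} = 1
So g(8) = 1.
Pile B is a plain Nim pile of size 2, so its Grundy value is 2.
Pile C is a plain Nim pile of size 7, so its Grundy value is 7.
Pile D is a plain Nim pile of size 14, so its Grundy value is 14.
The value of a disjunctive sum is the nim-sum of the parts.
Combined value = 1 XOR 2 XOR 7 XOR 14 = 10.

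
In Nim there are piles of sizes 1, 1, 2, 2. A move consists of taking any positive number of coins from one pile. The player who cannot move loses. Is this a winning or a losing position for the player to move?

Bitwise XOR of the heap sizes:
  01  (1)
  01  (1)
  10  (2)
  10  (2)
  --
  00  (0)
The nim-sum is 0, so this is a P-position: the player to move is in a losing position under optimal play.

Losing position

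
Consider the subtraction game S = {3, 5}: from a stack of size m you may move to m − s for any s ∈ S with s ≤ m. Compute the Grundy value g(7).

Grundy values for subtraction set {3, 5}:
g(0) = mex{} = 0
g(1) = mex{} = 0
g(2) = mex{} = 0
g(3) = mex{0} = 1
g(4) = mex{0} = 1
g(5) = mex{0} = 1
g(6) = mex{0,1} = 2
g(7) = mex{0,1} = 2
So g(7) = 2.

2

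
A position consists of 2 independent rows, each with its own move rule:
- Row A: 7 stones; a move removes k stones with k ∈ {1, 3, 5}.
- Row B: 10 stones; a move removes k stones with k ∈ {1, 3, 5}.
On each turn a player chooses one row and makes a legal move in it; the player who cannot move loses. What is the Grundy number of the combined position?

1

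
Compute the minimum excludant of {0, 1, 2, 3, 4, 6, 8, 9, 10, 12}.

5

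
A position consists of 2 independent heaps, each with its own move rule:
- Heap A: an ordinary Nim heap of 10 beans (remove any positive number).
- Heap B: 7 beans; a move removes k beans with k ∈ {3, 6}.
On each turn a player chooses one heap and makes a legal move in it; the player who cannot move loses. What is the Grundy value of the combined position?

Heap A is a plain Nim heap of size 10, so its Grundy value is 10.
For heap B, compute g(0), g(1), … with moves {3, 6}:
g(0) = mex{} = 0
g(1) = mex{} = 0
g(2) = mex{} = 0
g(3) = mex{0} = 1
g(4) = mex{0} = 1
g(5) = mex{0} = 1
g(6) = mex{0,1} = 2
g(7) = mex{0,1} = 2
So g(7) = 2.
The value of a disjunctive sum is the nim-sum of the parts.
Combined value = 10 XOR 2 = 8.

8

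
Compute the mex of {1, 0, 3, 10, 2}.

The values 0, 1, 2, 3 are all present; 4 is the first non-negative integer missing from the set.

4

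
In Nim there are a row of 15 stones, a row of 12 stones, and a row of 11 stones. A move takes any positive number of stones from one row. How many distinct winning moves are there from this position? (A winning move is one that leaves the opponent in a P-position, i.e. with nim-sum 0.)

3

Nim-sum: 15 ^ 12 ^ 11 = 8.
The overall nim-sum is X = 8. A row of size p has a winning move iff p XOR X < p (reduce it to p XOR X).
  15: 15 XOR 8 = 7 < 15 — winning move (to 7).
  12: 12 XOR 8 = 4 < 12 — winning move (to 4).
  11: 11 XOR 8 = 3 < 11 — winning move (to 3).
That gives 3 winning moves.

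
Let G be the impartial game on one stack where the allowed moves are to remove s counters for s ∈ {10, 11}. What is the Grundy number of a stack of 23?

Compute g(0), g(1), … for moves {10, 11}:
k:     0  1  2  3  4  5  6  7  8  9 10 11 12 13 14 15 16 17 18 19 20 21 22 23
g(k):  0  0  0  0  0  0  0  0  0  0  1  1  1  1  1  1  1  1  1  1  2  0  0  0
So g(23) = 0.

0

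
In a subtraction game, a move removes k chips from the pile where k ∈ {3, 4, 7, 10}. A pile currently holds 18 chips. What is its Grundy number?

Build the Grundy sequence with g(k) = mex{g(k−s) : s ∈ {3, 4, 7, 10}, s ≤ k}:
k:     0  1  2  3  4  5  6  7  8  9 10 11 12 13 14 15 16 17 18
g(k):  0  0  0  1  1  1  2  2  2  3  3  3  4  0  0  0  1  1  1
So g(18) = 1.

1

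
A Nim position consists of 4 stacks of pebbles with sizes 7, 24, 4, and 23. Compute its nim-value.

12

In binary:
  00111  (7)
  11000  (24)
  00100  (4)
  10111  (23)
  -----
  01100  (12)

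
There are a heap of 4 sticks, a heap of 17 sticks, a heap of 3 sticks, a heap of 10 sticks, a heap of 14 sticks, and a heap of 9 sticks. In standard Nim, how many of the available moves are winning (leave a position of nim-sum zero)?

1

In binary:
  00100  (4)
  10001  (17)
  00011  (3)
  01010  (10)
  01110  (14)
  01001  (9)
  -----
  11011  (27)
The overall nim-sum is X = 27. A heap of size p has a winning move iff p XOR X < p (reduce it to p XOR X).
  4: 4 XOR 27 = 31 ≥ 4 — no move.
  17: 17 XOR 27 = 10 < 17 — winning move (to 10).
  3: 3 XOR 27 = 24 ≥ 3 — no move.
  10: 10 XOR 27 = 17 ≥ 10 — no move.
  14: 14 XOR 27 = 21 ≥ 14 — no move.
  9: 9 XOR 27 = 18 ≥ 9 — no move.
That gives 1 winning move.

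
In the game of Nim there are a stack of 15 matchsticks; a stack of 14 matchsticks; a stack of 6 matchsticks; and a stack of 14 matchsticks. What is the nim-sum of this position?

Write each in binary and XOR column by column:
  1111  (15)
  1110  (14)
  0110  (6)
  1110  (14)
  ----
  1001  (9)

9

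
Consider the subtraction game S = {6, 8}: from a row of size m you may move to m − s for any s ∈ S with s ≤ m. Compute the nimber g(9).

1

Build the Grundy sequence with g(k) = mex{g(k−s) : s ∈ {6, 8}, s ≤ k}:
k:     0  1  2  3  4  5  6  7  8  9
g(k):  0  0  0  0  0  0  1  1  1  1
So g(9) = 1.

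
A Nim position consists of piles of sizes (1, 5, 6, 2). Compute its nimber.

0

In binary:
  001  (1)
  101  (5)
  110  (6)
  010  (2)
  ---
  000  (0)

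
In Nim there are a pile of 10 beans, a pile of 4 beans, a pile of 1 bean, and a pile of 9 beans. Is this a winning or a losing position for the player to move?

In binary:
  1010  (10)
  0100  (4)
  0001  (1)
  1001  (9)
  ----
  0110  (6)
The nim-sum is 6 ≠ 0, so this is an N-position: the player to move can win.

Winning position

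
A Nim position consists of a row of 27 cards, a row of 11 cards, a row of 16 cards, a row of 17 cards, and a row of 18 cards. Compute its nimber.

3

Compute the nim-sum pairwise:
27 ⊕ 11 = 16
16 ⊕ 16 = 0
0 ⊕ 17 = 17
17 ⊕ 18 = 3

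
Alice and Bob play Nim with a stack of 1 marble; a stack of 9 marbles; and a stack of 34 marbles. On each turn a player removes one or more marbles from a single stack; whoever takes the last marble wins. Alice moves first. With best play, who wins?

Alice wins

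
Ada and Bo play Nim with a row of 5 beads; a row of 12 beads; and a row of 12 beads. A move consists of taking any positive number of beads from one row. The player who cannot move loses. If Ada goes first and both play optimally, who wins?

Ada wins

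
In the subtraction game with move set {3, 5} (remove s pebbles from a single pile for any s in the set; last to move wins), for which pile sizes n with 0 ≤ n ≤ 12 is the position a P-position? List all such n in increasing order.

0, 1, 2, 8, 9, 10

Grundy values for subtraction set {3, 5}:
g(0) = mex{} = 0
g(1) = mex{} = 0
g(2) = mex{} = 0
g(3) = mex{0} = 1
g(4) = mex{0} = 1
g(5) = mex{0} = 1
g(6) = mex{0,1} = 2
g(7) = mex{0,1} = 2
g(8) = mex{1} = 0
g(9) = mex{1,2} = 0
g(10) = mex{1,2} = 0
g(11) = mex{0,2} = 1
g(12) = mex{0,2} = 1
The P-positions (g = 0) in 0..12 are 0, 1, 2, 8, 9, 10.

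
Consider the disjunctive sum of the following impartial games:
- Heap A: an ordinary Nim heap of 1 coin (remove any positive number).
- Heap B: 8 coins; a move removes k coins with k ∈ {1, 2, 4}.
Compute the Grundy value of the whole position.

Heap A is a plain Nim heap of size 1, so its Grundy value is 1.
For heap B, compute g(0), g(1), … with moves {1, 2, 4}:
g(0) = mex{} = 0
g(1) = mex{0} = 1
g(2) = mex{0,1} = 2
g(3) = mex{1,2} = 0
g(4) = mex{0,2} = 1
g(5) = mex{0,1} = 2
g(6) = mex{1,2} = 0
g(7) = mex{0,2} = 1
g(8) = mex{0,1} = 2
So g(8) = 2.
The value of a disjunctive sum is the nim-sum of the parts.
Combined value = 1 XOR 2 = 3.

3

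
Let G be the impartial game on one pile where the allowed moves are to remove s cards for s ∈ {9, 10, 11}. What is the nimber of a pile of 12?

Build the Grundy sequence with g(k) = mex{g(k−s) : s ∈ {9, 10, 11}, s ≤ k}:
k:     0  1  2  3  4  5  6  7  8  9 10 11 12
g(k):  0  0  0  0  0  0  0  0  0  1  1  1  1
So g(12) = 1.

1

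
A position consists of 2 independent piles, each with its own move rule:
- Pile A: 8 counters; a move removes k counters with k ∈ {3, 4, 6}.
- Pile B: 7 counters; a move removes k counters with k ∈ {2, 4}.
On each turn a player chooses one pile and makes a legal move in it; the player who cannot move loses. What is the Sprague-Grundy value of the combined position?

For pile A, compute g(0), g(1), … with moves {3, 4, 6}:
g(0) = mex{} = 0
g(1) = mex{} = 0
g(2) = mex{} = 0
g(3) = mex{0} = 1
g(4) = mex{0} = 1
g(5) = mex{0} = 1
g(6) = mex{0,1} = 2
g(7) = mex{0,1} = 2
g(8) = mex{0,1} = 2
So g(8) = 2.
Grundy values for pile B (subtraction set {2, 4}):
k:     0  1  2  3  4  5  6  7
g(k):  0  0  1  1  2  2  0  0
So g(7) = 0.
The value of a disjunctive sum is the nim-sum of the parts.
Combined value = 2 XOR 0 = 2.

2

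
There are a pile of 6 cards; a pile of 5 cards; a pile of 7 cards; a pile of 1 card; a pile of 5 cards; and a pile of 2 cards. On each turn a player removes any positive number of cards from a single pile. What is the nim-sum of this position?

Nim-sum: 6 ^ 5 ^ 7 ^ 1 ^ 5 ^ 2 = 2.

2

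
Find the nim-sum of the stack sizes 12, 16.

28

In binary:
  01100  (12)
  10000  (16)
  -----
  11100  (28)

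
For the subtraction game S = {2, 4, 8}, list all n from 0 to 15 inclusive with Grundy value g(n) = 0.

Compute g(0), g(1), … for moves {2, 4, 8}:
k:     0  1  2  3  4  5  6  7  8  9 10 11 12 13 14 15
g(k):  0  0  1  1  2  2  0  0  1  1  2  2  0  0  1  1
The P-positions (g = 0) in 0..15 are 0, 1, 6, 7, 12, 13.

0, 1, 6, 7, 12, 13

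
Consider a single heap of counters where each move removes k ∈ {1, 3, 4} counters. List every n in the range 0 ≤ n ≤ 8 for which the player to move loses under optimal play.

0, 2, 7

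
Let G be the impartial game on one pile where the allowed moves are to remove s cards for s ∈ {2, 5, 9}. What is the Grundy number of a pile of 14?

Grundy values for subtraction set {2, 5, 9}:
k:     0  1  2  3  4  5  6  7  8  9 10 11 12 13 14
g(k):  0  0  1  1  0  2  1  0  0  1  1  0  2  1  0
So g(14) = 0.

0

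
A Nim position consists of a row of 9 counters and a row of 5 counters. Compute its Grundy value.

Bitwise XOR of the heap sizes:
  1001  (9)
  0101  (5)
  ----
  1100  (12)

12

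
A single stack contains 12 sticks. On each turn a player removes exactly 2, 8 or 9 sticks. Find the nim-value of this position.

2

Grundy values for subtraction set {2, 8, 9}:
g(0) = mex{} = 0
g(1) = mex{} = 0
g(2) = mex{0} = 1
g(3) = mex{0} = 1
g(4) = mex{1} = 0
g(5) = mex{1} = 0
g(6) = mex{0} = 1
g(7) = mex{0} = 1
g(8) = mex{0,1} = 2
g(9) = mex{0,1} = 2
g(10) = mex{0,1,2} = 3
g(11) = mex{1,2} = 0
g(12) = mex{0,1,3} = 2
So g(12) = 2.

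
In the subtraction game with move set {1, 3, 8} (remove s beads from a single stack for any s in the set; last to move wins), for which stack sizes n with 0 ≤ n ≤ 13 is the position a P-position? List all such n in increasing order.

0, 2, 4, 6, 11, 13

Grundy values for subtraction set {1, 3, 8}:
g(0) = mex{} = 0
g(1) = mex{0} = 1
g(2) = mex{1} = 0
g(3) = mex{0} = 1
g(4) = mex{1} = 0
g(5) = mex{0} = 1
g(6) = mex{1} = 0
g(7) = mex{0} = 1
g(8) = mex{0,1} = 2
g(9) = mex{0,1,2} = 3
g(10) = mex{0,1,3} = 2
g(11) = mex{1,2} = 0
g(12) = mex{0,3} = 1
g(13) = mex{1,2} = 0
The P-positions (g = 0) in 0..13 are 0, 2, 4, 6, 11, 13.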